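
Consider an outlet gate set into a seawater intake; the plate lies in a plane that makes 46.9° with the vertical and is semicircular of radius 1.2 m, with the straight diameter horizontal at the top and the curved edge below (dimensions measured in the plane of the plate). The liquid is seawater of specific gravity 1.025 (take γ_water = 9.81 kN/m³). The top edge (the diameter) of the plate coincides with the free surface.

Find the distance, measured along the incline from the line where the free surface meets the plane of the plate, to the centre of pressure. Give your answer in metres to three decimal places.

y_p = 0.707 m

γ = 1.025 × 9.81 = 10.05525 kN/m³.
The plate makes 46.9° with the vertical, i.e. θ = 90° − 46.9° = 43.1° to the horizontal. Measuring y along the incline from the free-surface line, vertical depth h = y·sinθ with sinθ = 0.683274.
The centroid of a semicircle lies 4r/(3π) = 0.509296 m from the diameter, here below the top edge, so y_c = 0.509296 m and h_c = 0.509296 × 0.683274 = 0.347989 m.
A = πr²/2 = π × 1.2²/2 = 2.26195 m².
Resultant F = γ·h_c·A = 10.05525 × 0.347989 × 2.26195 = 7.91483 kN.
I_c = (π/8 − 8/(9π))·r⁴ = 0.109757 × 1.2⁴ = 0.227592 m⁴.
Centre of pressure: y_p = y_c + I_c/(y_c·A) = 0.509296 + 0.227592/(0.509296 × 2.26195) = 0.509296 + 0.197562 = 0.706858 m along the plane.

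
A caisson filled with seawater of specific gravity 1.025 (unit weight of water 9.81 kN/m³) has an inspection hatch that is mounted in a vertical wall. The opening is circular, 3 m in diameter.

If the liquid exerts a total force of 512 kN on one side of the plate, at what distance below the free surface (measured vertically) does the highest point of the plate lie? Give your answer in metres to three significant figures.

d_top ≈ 5.70 m

γ = 1.025 × 9.81 = 10.05525 kN/m³.
A = π(1.5)² = 7.06858 m².
From F = γ·h_c·A, the centroid depth is h_c = 512/(10.05525 × 7.06858) = 7.20352 m.
The centroid is at the centre, 1.5 m below the top of the plate, so the highest point sits at h_top = 7.20352 − 1.5 = 5.70352 m below the surface.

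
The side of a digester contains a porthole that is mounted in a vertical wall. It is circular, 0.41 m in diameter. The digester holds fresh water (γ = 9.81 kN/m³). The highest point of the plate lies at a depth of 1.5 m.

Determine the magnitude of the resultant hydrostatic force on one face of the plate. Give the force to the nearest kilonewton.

γ = 9.81 kN/m³.
The centroid is at the centre, 0.205 m below the top of the plate, so the centroid depth is h_c = 1.5 + 0.205 = 1.705 m.
A = π(0.205)² = 0.132025 m².
Resultant F = γ·h_c·A = 9.81 × 1.705 × 0.132025 = 2.20826 kN.

F ≈ 2 kN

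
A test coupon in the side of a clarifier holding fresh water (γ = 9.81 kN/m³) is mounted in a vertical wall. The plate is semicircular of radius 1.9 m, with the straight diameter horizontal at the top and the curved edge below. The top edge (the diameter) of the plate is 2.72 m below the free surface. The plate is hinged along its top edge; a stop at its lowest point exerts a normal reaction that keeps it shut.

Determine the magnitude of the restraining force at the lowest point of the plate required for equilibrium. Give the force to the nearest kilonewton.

P ≈ 91 kN

γ = 9.81 kN/m³.
The centroid of a semicircle lies 4r/(3π) = 0.806385 m from the diameter, here below the top edge, so the centroid depth is h_c = 2.72 + 0.806385 = 3.52639 m.
A = πr²/2 = π × 1.9²/2 = 5.67057 m².
Resultant F = γ·h_c·A = 9.81 × 3.52639 × 5.67057 = 196.167 kN.
I_c = (π/8 − 8/(9π))·r⁴ = 0.109757 × 1.9⁴ = 1.43036 m⁴.
Centre of pressure: y_p = y_c + I_c/(y_c·A) = 3.52639 + 1.43036/(3.52639 × 5.67057) = 3.52639 + 0.07153 = 3.59792 m along the plane.
The resultant acts 0.806385 + 0.07153 = 0.877915 m (along the plate) below the hinge at the top edge, so the moment about the hinge is M = F × 0.877915 = 196.167 × 0.877915 = 172.218 kN·m.
A normal force at the bottom, 1.9 m from the hinge, must supply this moment: P = 172.218/1.9 = 90.6411 kN.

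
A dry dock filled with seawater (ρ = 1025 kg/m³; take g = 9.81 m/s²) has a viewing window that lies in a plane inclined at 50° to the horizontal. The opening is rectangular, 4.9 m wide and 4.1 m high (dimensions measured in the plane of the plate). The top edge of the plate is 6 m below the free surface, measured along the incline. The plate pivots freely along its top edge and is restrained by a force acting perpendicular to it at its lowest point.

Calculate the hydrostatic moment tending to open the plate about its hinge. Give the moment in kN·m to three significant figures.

γ = ρg = 1025 × 9.81 / 1000 = 10.05525 kN/m³.
Let θ = 50° be the plate's angle to the horizontal; measure y along the incline from where the plane meets the free surface. Vertical depth h = y·sinθ with sinθ = 0.766044.
The centroid lies 4.1/2 = 2.05 m below the top edge, so y_c = 6 + 2.05 = 8.05 m and h_c = 8.05 × 0.766044 = 6.16665 m.
A = 4.9 × 4.1 = 20.09 m².
Resultant F = γ·h_c·A = 10.05525 × 6.16665 × 20.09 = 1245.72 kN.
I_c = b·h³/12 = 4.9 × 4.1³/12 = 28.1427 m⁴.
Centre of pressure: y_p = y_c + I_c/(y_c·A) = 8.05 + 28.1427/(8.05 × 20.09) = 8.05 + 0.174016 = 8.22402 m along the plane.
The resultant acts 2.05 + 0.174016 = 2.22402 m (along the plate) below the hinge at the top edge, so the moment about the hinge is M = F × 2.22402 = 1245.72 × 2.22402 = 2770.51 kN·m.

M ≈ 2770 kN·m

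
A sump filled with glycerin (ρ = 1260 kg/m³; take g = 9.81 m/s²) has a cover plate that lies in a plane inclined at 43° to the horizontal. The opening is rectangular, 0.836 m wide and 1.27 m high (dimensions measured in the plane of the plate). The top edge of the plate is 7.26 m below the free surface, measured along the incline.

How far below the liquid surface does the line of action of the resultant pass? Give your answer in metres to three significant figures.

γ = ρg = 1260 × 9.81 / 1000 = 12.3606 kN/m³.
Let θ = 43° be the plate's angle to the horizontal; measure y along the incline from where the plane meets the free surface. Vertical depth h = y·sinθ with sinθ = 0.681998.
The centroid lies 1.27/2 = 0.635 m below the top edge, so y_c = 7.26 + 0.635 = 7.895 m and h_c = 7.895 × 0.681998 = 5.38437 m.
A = 0.836 × 1.27 = 1.06172 m².
Resultant F = γ·h_c·A = 12.3606 × 5.38437 × 1.06172 = 70.6618 kN.
I_c = b·h³/12 = 0.836 × 1.27³/12 = 0.142704 m⁴.
Centre of pressure: y_p = y_c + I_c/(y_c·A) = 7.895 + 0.142704/(7.895 × 1.06172) = 7.895 + 0.0170245 = 7.91202 m along the plane.
Vertically, h_p = y_p·sinθ = 7.91202 × 0.681998 = 5.39598 m.

h_p = 5.40 m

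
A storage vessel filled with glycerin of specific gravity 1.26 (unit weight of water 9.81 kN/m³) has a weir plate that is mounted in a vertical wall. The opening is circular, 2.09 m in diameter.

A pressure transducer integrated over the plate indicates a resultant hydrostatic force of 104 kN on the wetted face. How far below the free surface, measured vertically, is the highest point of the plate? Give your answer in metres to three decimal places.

γ = 1.26 × 9.81 = 12.3606 kN/m³.
A = π(1.045)² = 3.4307 m².
From F = γ·h_c·A, the centroid depth is h_c = 104/(12.3606 × 3.4307) = 2.45251 m.
The centroid is at the centre, 1.045 m below the top of the plate, so the highest point sits at h_top = 2.45251 − 1.045 = 1.40751 m below the surface.

d_top ≈ 1.408 m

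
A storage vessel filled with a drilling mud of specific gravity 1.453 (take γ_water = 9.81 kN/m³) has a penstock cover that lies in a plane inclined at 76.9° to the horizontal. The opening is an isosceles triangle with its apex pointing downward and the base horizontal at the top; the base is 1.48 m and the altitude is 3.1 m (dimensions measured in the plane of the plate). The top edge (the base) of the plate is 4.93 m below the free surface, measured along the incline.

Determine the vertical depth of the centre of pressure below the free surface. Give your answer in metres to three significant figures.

γ = 1.453 × 9.81 = 14.25393 kN/m³.
Let θ = 76.9° be the plate's angle to the horizontal; measure y along the incline from where the plane meets the free surface. Vertical depth h = y·sinθ with sinθ = 0.973976.
With the apex down, the centroid sits h/3 = 3.1/3 = 1.03333 m below the base (the top edge), so y_c = 4.93 + 1.03333 = 5.96333 m and h_c = 5.96333 × 0.973976 = 5.80814 m.
A = ½ × 1.48 × 3.1 = 2.294 m².
Resultant F = γ·h_c·A = 14.25393 × 5.80814 × 2.294 = 189.918 kN.
I_c = b·h³/36 = 1.48 × 3.1³/36 = 1.22474 m⁴.
Centre of pressure: y_p = y_c + I_c/(y_c·A) = 5.96333 + 1.22474/(5.96333 × 2.294) = 5.96333 + 0.0895286 = 6.05286 m along the plane.
Vertically, h_p = y_p·sinθ = 6.05286 × 0.973976 = 5.89534 m.

h_p = 5.90 m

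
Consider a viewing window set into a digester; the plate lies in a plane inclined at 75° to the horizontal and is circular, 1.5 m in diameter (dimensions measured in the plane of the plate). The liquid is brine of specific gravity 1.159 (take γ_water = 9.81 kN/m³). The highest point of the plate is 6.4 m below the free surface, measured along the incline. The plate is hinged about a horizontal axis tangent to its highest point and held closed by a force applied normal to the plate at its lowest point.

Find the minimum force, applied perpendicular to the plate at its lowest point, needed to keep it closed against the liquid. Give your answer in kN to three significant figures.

P ≈ 71.2 kN

γ = 1.159 × 9.81 = 11.36979 kN/m³.
Let θ = 75° be the plate's angle to the horizontal; measure y along the incline from where the plane meets the free surface. Vertical depth h = y·sinθ with sinθ = 0.965926.
The centroid is at the centre, 0.75 m below the top of the plate, so y_c = 6.4 + 0.75 = 7.15 m and h_c = 7.15 × 0.965926 = 6.90637 m.
A = π(0.75)² = 1.76715 m².
Resultant F = γ·h_c·A = 11.36979 × 6.90637 × 1.76715 = 138.764 kN.
I_c = πr⁴/4 = π × 0.75⁴/4 = 0.248505 m⁴.
Centre of pressure: y_p = y_c + I_c/(y_c·A) = 7.15 + 0.248505/(7.15 × 1.76715) = 7.15 + 0.0196678 = 7.16967 m along the plane.
The resultant acts 0.75 + 0.0196678 = 0.769668 m (along the plate) below the hinge at the top edge, so the moment about the hinge is M = F × 0.769668 = 138.764 × 0.769668 = 106.802 kN·m.
A normal force at the bottom, 1.5 m from the hinge, must supply this moment: P = 106.802/1.5 = 71.2013 kN.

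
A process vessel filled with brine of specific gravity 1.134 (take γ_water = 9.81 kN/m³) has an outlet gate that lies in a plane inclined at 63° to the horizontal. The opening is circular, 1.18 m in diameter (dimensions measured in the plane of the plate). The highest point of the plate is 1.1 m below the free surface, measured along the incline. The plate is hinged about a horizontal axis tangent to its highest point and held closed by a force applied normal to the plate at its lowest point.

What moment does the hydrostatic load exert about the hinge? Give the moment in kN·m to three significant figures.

γ = 1.134 × 9.81 = 11.12454 kN/m³.
Let θ = 63° be the plate's angle to the horizontal; measure y along the incline from where the plane meets the free surface. Vertical depth h = y·sinθ with sinθ = 0.891007.
The centroid is at the centre, 0.59 m below the top of the plate, so y_c = 1.1 + 0.59 = 1.69 m and h_c = 1.69 × 0.891007 = 1.5058 m.
A = π(0.59)² = 1.09359 m².
Resultant F = γ·h_c·A = 11.12454 × 1.5058 × 1.09359 = 18.3191 kN.
I_c = πr⁴/4 = π × 0.59⁴/4 = 0.0951695 m⁴.
Centre of pressure: y_p = y_c + I_c/(y_c·A) = 1.69 + 0.0951695/(1.69 × 1.09359) = 1.69 + 0.051494 = 1.74149 m along the plane.
The resultant acts 0.59 + 0.051494 = 0.641494 m (along the plate) below the hinge at the top edge, so the moment about the hinge is M = F × 0.641494 = 18.3191 × 0.641494 = 11.7516 kN·m.

M ≈ 11.8 kN·m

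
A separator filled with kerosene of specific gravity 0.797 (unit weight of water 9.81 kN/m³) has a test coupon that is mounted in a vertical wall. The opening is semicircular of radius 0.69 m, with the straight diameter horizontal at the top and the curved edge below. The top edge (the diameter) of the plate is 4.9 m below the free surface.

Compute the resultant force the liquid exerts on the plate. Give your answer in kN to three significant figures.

F ≈ 30.4 kN

γ = 0.797 × 9.81 = 7.81857 kN/m³.
The centroid of a semicircle lies 4r/(3π) = 0.292845 m from the diameter, here below the top edge, so the centroid depth is h_c = 4.9 + 0.292845 = 5.19285 m.
A = πr²/2 = π × 0.69²/2 = 0.747856 m².
Resultant F = γ·h_c·A = 7.81857 × 5.19285 × 0.747856 = 30.3634 kN.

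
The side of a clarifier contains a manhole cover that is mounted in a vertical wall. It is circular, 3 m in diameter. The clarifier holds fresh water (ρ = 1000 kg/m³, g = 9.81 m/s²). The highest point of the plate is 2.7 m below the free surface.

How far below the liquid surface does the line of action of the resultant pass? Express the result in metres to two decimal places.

h_p = 4.33 m

γ = ρg = 1000 × 9.81 = 9810 N/m³ = 9.81 kN/m³.
The centroid is at the centre, 1.5 m below the top of the plate, so the centroid depth is h_c = 2.7 + 1.5 = 4.2 m.
A = π(1.5)² = 7.06858 m².
Resultant F = γ·h_c·A = 9.81 × 4.2 × 7.06858 = 291.24 kN.
I_c = πr⁴/4 = π × 1.5⁴/4 = 3.97608 m⁴.
Centre of pressure: y_p = y_c + I_c/(y_c·A) = 4.2 + 3.97608/(4.2 × 7.06858) = 4.2 + 0.133929 = 4.33393 m along the plane.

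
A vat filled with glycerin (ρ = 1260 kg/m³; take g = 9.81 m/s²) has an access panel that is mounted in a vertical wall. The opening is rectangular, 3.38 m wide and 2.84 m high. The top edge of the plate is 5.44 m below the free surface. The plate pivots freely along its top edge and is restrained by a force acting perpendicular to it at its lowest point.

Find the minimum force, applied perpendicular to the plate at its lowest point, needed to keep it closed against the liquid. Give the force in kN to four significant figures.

γ = ρg = 1260 × 9.81 / 1000 = 12.3606 kN/m³.
The centroid lies 2.84/2 = 1.42 m below the top edge, so the centroid depth is h_c = 5.44 + 1.42 = 6.86 m.
A = 3.38 × 2.84 = 9.5992 m².
Resultant F = γ·h_c·A = 12.3606 × 6.86 × 9.5992 = 813.952 kN.
I_c = b·h³/12 = 3.38 × 2.84³/12 = 6.45194 m⁴.
Centre of pressure: y_p = y_c + I_c/(y_c·A) = 6.86 + 6.45194/(6.86 × 9.5992) = 6.86 + 0.0979786 = 6.95798 m along the plane.
The resultant acts 1.42 + 0.0979786 = 1.51798 m (along the plate) below the hinge at the top edge, so the moment about the hinge is M = F × 1.51798 = 813.952 × 1.51798 = 1235.56 kN·m.
A normal force at the bottom, 2.84 m from the hinge, must supply this moment: P = 1235.56/2.84 = 435.056 kN.

P ≈ 435.1 kN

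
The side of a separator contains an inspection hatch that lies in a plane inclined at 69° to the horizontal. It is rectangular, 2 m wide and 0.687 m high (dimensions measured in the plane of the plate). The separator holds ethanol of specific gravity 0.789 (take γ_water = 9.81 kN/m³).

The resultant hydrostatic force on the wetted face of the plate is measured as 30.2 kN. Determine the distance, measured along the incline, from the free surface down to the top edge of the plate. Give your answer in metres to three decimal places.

γ = 0.789 × 9.81 = 7.74009 kN/m³.
A = 2 × 0.687 = 1.374 m².
From F = γ·h_c·A, the centroid depth is h_c = 30.2/(7.74009 × 1.374) = 2.83971 m.
Let θ = 69° be the plate's angle to the horizontal; measure y along the incline from where the plane meets the free surface. Vertical depth h = y·sinθ with sinθ = 0.933580.
Along the incline, y_c = h_c/sinθ = 2.83971/0.933580 = 3.04174 m.
The centroid lies 0.687/2 = 0.3435 m below the top edge, so the top edge sits at y_top = 3.04174 − 0.3435 = 2.69824 m along the incline.

y_top ≈ 2.698 m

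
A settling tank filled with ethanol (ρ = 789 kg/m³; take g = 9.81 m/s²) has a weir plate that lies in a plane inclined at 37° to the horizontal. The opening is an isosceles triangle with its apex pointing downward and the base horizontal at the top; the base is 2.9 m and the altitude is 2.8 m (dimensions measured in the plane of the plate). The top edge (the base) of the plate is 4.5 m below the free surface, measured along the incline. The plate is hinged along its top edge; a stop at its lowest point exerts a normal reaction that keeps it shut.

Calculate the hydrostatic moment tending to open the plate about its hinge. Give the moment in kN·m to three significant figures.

M ≈ 104 kN·m

γ = ρg = 789 × 9.81 / 1000 = 7.74009 kN/m³.
Let θ = 37° be the plate's angle to the horizontal; measure y along the incline from where the plane meets the free surface. Vertical depth h = y·sinθ with sinθ = 0.601815.
With the apex down, the centroid sits h/3 = 2.8/3 = 0.933333 m below the base (the top edge), so y_c = 4.5 + 0.933333 = 5.43333 m and h_c = 5.43333 × 0.601815 = 3.26986 m.
A = ½ × 2.9 × 2.8 = 4.06 m².
Resultant F = γ·h_c·A = 7.74009 × 3.26986 × 4.06 = 102.755 kN.
I_c = b·h³/36 = 2.9 × 2.8³/36 = 1.76836 m⁴.
Centre of pressure: y_p = y_c + I_c/(y_c·A) = 5.43333 + 1.76836/(5.43333 × 4.06) = 5.43333 + 0.0801638 = 5.51349 m along the plane.
The resultant acts 0.933333 + 0.0801638 = 1.0135 m (along the plate) below the hinge at the top edge, so the moment about the hinge is M = F × 1.0135 = 102.755 × 1.0135 = 104.142 kN·m.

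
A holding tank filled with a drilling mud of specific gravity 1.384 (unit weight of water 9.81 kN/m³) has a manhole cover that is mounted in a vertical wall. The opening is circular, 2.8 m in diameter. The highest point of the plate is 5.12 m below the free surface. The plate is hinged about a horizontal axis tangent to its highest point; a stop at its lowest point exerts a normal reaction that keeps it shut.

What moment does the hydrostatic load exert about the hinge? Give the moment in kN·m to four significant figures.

γ = 1.384 × 9.81 = 13.57704 kN/m³.
The centroid is at the centre, 1.4 m below the top of the plate, so the centroid depth is h_c = 5.12 + 1.4 = 6.52 m.
A = π(1.4)² = 6.15752 m².
Resultant F = γ·h_c·A = 13.57704 × 6.52 × 6.15752 = 545.078 kN.
I_c = πr⁴/4 = π × 1.4⁴/4 = 3.01719 m⁴.
Centre of pressure: y_p = y_c + I_c/(y_c·A) = 6.52 + 3.01719/(6.52 × 6.15752) = 6.52 + 0.0751535 = 6.59515 m along the plane.
The resultant acts 1.4 + 0.0751535 = 1.47515 m (along the plate) below the hinge at the top edge, so the moment about the hinge is M = F × 1.47515 = 545.078 × 1.47515 = 804.072 kN·m.

M ≈ 804.1 kN·m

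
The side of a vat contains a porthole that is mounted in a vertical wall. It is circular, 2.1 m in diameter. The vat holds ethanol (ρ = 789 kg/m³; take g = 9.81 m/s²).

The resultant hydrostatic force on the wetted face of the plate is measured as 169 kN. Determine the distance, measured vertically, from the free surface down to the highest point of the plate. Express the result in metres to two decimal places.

γ = ρg = 789 × 9.81 / 1000 = 7.74009 kN/m³.
A = π(1.05)² = 3.46361 m².
From F = γ·h_c·A, the centroid depth is h_c = 169/(7.74009 × 3.46361) = 6.30393 m.
The centroid is at the centre, 1.05 m below the top of the plate, so the highest point sits at h_top = 6.30393 − 1.05 = 5.25393 m below the surface.

d_top ≈ 5.25 m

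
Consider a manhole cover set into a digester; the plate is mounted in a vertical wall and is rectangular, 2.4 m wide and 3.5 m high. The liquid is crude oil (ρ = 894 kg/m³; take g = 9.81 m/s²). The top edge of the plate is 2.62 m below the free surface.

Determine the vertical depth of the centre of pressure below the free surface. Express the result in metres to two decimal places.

h_p = 4.60 m

γ = ρg = 894 × 9.81 / 1000 = 8.77014 kN/m³.
The centroid lies 3.5/2 = 1.75 m below the top edge, so the centroid depth is h_c = 2.62 + 1.75 = 4.37 m.
A = 2.4 × 3.5 = 8.4 m².
Resultant F = γ·h_c·A = 8.77014 × 4.37 × 8.4 = 321.934 kN.
I_c = b·h³/12 = 2.4 × 3.5³/12 = 8.575 m⁴.
Centre of pressure: y_p = y_c + I_c/(y_c·A) = 4.37 + 8.575/(4.37 × 8.4) = 4.37 + 0.2336 = 4.6036 m along the plane.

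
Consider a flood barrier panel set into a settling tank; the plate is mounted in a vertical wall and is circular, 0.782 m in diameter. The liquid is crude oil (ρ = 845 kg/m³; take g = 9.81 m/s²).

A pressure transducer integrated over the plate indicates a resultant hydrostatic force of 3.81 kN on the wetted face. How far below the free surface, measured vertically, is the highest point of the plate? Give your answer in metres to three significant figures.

d_top ≈ 0.566 m

γ = ρg = 845 × 9.81 / 1000 = 8.28945 kN/m³.
A = π(0.391)² = 0.48029 m².
From F = γ·h_c·A, the centroid depth is h_c = 3.81/(8.28945 × 0.48029) = 0.956964 m.
The centroid is at the centre, 0.391 m below the top of the plate, so the highest point sits at h_top = 0.956964 − 0.391 = 0.565964 m below the surface.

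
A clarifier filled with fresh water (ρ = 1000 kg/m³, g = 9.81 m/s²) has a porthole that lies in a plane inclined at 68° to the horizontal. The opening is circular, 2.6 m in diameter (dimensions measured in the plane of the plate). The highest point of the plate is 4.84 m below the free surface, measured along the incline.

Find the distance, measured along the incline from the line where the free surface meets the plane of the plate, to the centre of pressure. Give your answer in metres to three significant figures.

γ = ρg = 1000 × 9.81 = 9810 N/m³ = 9.81 kN/m³.
Let θ = 68° be the plate's angle to the horizontal; measure y along the incline from where the plane meets the free surface. Vertical depth h = y·sinθ with sinθ = 0.927184.
The centroid is at the centre, 1.3 m below the top of the plate, so y_c = 4.84 + 1.3 = 6.14 m and h_c = 6.14 × 0.927184 = 5.69291 m.
A = π(1.3)² = 5.30929 m².
Resultant F = γ·h_c·A = 9.81 × 5.69291 × 5.30929 = 296.51 kN.
I_c = πr⁴/4 = π × 1.3⁴/4 = 2.24318 m⁴.
Centre of pressure: y_p = y_c + I_c/(y_c·A) = 6.14 + 2.24318/(6.14 × 5.30929) = 6.14 + 0.0688112 = 6.20881 m along the plane.

y_p = 6.21 m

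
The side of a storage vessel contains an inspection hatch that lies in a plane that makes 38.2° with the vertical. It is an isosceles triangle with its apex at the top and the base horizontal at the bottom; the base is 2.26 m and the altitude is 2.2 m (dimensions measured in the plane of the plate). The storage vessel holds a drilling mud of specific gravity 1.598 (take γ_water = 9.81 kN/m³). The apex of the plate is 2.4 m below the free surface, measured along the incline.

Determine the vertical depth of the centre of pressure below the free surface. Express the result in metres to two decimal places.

γ = 1.598 × 9.81 = 15.67638 kN/m³.
The plate makes 38.2° with the vertical, i.e. θ = 90° − 38.2° = 51.8° to the horizontal. Measuring y along the incline from the free-surface line, vertical depth h = y·sinθ with sinθ = 0.785857.
With the apex up, the centroid sits 2h/3 = 2 × 2.2/3 = 1.46667 m below the apex, so y_c = 2.4 + 1.46667 = 3.86667 m and h_c = 3.86667 × 0.785857 = 3.03865 m.
A = ½ × 2.26 × 2.2 = 2.486 m².
Resultant F = γ·h_c·A = 15.67638 × 3.03865 × 2.486 = 118.421 kN.
I_c = b·h³/36 = 2.26 × 2.2³/36 = 0.668458 m⁴.
Centre of pressure: y_p = y_c + I_c/(y_c·A) = 3.86667 + 0.668458/(3.86667 × 2.486) = 3.86667 + 0.0695402 = 3.93621 m along the plane.
Vertically, h_p = y_p·sinθ = 3.93621 × 0.785857 = 3.0933 m.

h_p = 3.09 m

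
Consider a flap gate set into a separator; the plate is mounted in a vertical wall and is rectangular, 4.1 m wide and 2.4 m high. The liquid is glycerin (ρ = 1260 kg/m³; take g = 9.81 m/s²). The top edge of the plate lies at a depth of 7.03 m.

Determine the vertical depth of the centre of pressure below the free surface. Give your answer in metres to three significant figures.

h_p = 8.29 m

γ = ρg = 1260 × 9.81 / 1000 = 12.3606 kN/m³.
The centroid lies 2.4/2 = 1.2 m below the top edge, so the centroid depth is h_c = 7.03 + 1.2 = 8.23 m.
A = 4.1 × 2.4 = 9.84 m².
Resultant F = γ·h_c·A = 12.3606 × 8.23 × 9.84 = 1001 kN.
I_c = b·h³/12 = 4.1 × 2.4³/12 = 4.7232 m⁴.
Centre of pressure: y_p = y_c + I_c/(y_c·A) = 8.23 + 4.7232/(8.23 × 9.84) = 8.23 + 0.0583232 = 8.28832 m along the plane.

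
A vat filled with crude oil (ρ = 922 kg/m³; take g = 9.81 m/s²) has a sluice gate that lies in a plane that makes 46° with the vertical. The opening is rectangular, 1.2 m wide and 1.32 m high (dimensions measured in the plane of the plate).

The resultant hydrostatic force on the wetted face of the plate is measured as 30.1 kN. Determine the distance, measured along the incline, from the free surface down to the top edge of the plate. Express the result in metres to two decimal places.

γ = ρg = 922 × 9.81 / 1000 = 9.04482 kN/m³.
A = 1.2 × 1.32 = 1.584 m².
From F = γ·h_c·A, the centroid depth is h_c = 30.1/(9.04482 × 1.584) = 2.10093 m.
The plate makes 46° with the vertical, i.e. θ = 90° − 46° = 44° to the horizontal. Measuring y along the incline from the free-surface line, vertical depth h = y·sinθ with sinθ = 0.694658.
Along the incline, y_c = h_c/sinθ = 2.10093/0.694658 = 3.02441 m.
The centroid lies 1.32/2 = 0.66 m below the top edge, so the top edge sits at y_top = 3.02441 − 0.66 = 2.36441 m along the incline.

y_top ≈ 2.36 m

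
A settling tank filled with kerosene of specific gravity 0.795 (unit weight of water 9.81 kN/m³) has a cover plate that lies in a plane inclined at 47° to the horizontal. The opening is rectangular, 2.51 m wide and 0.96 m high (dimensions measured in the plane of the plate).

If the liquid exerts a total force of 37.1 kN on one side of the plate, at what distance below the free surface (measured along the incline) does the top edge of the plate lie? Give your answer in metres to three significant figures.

γ = 0.795 × 9.81 = 7.79895 kN/m³.
A = 2.51 × 0.96 = 2.4096 m².
From F = γ·h_c·A, the centroid depth is h_c = 37.1/(7.79895 × 2.4096) = 1.97421 m.
Let θ = 47° be the plate's angle to the horizontal; measure y along the incline from where the plane meets the free surface. Vertical depth h = y·sinθ with sinθ = 0.731354.
Along the incline, y_c = h_c/sinθ = 1.97421/0.731354 = 2.69939 m.
The centroid lies 0.96/2 = 0.48 m below the top edge, so the top edge sits at y_top = 2.69939 − 0.48 = 2.21939 m along the incline.

y_top ≈ 2.22 m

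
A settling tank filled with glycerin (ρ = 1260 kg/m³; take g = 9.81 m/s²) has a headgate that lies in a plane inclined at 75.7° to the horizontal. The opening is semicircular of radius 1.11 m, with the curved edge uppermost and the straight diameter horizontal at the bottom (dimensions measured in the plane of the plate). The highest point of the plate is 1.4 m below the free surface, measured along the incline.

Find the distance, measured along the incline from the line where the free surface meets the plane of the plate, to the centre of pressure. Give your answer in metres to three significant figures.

y_p = 2.08 m

γ = ρg = 1260 × 9.81 / 1000 = 12.3606 kN/m³.
Let θ = 75.7° be the plate's angle to the horizontal; measure y along the incline from where the plane meets the free surface. Vertical depth h = y·sinθ with sinθ = 0.969016.
The centroid lies 4r/(3π) = 0.471099 m above the diameter, so r − 4r/(3π) = 1.11 − 0.471099 = 0.638901 m below the topmost point, so y_c = 1.4 + 0.638901 = 2.0389 m and h_c = 2.0389 × 0.969016 = 1.97573 m.
A = πr²/2 = π × 1.11²/2 = 1.93538 m².
Resultant F = γ·h_c·A = 12.3606 × 1.97573 × 1.93538 = 47.2643 kN.
I_c = (π/8 − 8/(9π))·r⁴ = 0.109757 × 1.11⁴ = 0.166619 m⁴.
Centre of pressure: y_p = y_c + I_c/(y_c·A) = 2.0389 + 0.166619/(2.0389 × 1.93538) = 2.0389 + 0.0422243 = 2.08112 m along the plane.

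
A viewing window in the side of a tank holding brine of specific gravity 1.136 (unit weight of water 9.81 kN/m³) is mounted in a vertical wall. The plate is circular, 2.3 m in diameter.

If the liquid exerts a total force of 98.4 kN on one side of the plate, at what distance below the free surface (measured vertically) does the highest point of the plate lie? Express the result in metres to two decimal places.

γ = 1.136 × 9.81 = 11.14416 kN/m³.
A = π(1.15)² = 4.15476 m².
From F = γ·h_c·A, the centroid depth is h_c = 98.4/(11.14416 × 4.15476) = 2.12521 m.
The centroid is at the centre, 1.15 m below the top of the plate, so the highest point sits at h_top = 2.12521 − 1.15 = 0.97521 m below the surface.

d_top ≈ 0.98 m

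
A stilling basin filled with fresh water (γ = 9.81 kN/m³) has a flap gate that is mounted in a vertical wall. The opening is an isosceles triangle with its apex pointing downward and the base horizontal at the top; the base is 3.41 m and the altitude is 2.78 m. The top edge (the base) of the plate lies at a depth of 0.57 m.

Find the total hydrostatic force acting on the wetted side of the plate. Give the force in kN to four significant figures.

γ = 9.81 kN/m³.
With the apex down, the centroid sits h/3 = 2.78/3 = 0.926667 m below the base (the top edge), so the centroid depth is h_c = 0.57 + 0.926667 = 1.49667 m.
A = ½ × 3.41 × 2.78 = 4.7399 m².
Resultant F = γ·h_c·A = 9.81 × 1.49667 × 4.7399 = 69.5928 kN.

F ≈ 69.59 kN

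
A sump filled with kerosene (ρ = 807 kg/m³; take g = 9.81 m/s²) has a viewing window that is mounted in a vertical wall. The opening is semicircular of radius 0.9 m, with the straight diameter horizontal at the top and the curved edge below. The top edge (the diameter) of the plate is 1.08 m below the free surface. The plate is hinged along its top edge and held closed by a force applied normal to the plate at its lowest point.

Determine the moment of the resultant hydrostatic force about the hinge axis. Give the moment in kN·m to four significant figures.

M ≈ 6.195 kN·m

γ = ρg = 807 × 9.81 / 1000 = 7.91667 kN/m³.
The centroid of a semicircle lies 4r/(3π) = 0.381972 m from the diameter, here below the top edge, so the centroid depth is h_c = 1.08 + 0.381972 = 1.46197 m.
A = πr²/2 = π × 0.9²/2 = 1.27235 m².
Resultant F = γ·h_c·A = 7.91667 × 1.46197 × 1.27235 = 14.7261 kN.
I_c = (π/8 − 8/(9π))·r⁴ = 0.109757 × 0.9⁴ = 0.0720116 m⁴.
Centre of pressure: y_p = y_c + I_c/(y_c·A) = 1.46197 + 0.0720116/(1.46197 × 1.27235) = 1.46197 + 0.0387131 = 1.50068 m along the plane.
The resultant acts 0.381972 + 0.0387131 = 0.420685 m (along the plate) below the hinge at the top edge, so the moment about the hinge is M = F × 0.420685 = 14.7261 × 0.420685 = 6.19505 kN·m.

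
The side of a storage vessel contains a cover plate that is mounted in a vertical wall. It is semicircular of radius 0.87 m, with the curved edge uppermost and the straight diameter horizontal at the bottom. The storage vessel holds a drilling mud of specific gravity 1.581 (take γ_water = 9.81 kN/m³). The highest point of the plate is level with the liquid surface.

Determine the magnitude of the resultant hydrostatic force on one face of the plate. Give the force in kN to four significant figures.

F ≈ 9.234 kN

γ = 1.581 × 9.81 = 15.50961 kN/m³.
The centroid lies 4r/(3π) = 0.369239 m above the diameter, so r − 4r/(3π) = 0.87 − 0.369239 = 0.500761 m below the topmost point, so the centroid depth is h_c = 0.500761 m.
A = πr²/2 = π × 0.87²/2 = 1.18894 m².
Resultant F = γ·h_c·A = 15.50961 × 0.500761 × 1.18894 = 9.23403 kN.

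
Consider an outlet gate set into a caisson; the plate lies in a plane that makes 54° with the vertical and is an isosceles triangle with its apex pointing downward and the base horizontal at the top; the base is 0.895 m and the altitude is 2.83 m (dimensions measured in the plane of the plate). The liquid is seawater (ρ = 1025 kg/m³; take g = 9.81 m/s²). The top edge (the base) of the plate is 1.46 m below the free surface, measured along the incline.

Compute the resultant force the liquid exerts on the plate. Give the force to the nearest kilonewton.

F ≈ 18 kN

γ = ρg = 1025 × 9.81 / 1000 = 10.05525 kN/m³.
The plate makes 54° with the vertical, i.e. θ = 90° − 54° = 36° to the horizontal. Measuring y along the incline from the free-surface line, vertical depth h = y·sinθ with sinθ = 0.587785.
With the apex down, the centroid sits h/3 = 2.83/3 = 0.943333 m below the base (the top edge), so y_c = 1.46 + 0.943333 = 2.40333 m and h_c = 2.40333 × 0.587785 = 1.41264 m.
A = ½ × 0.895 × 2.83 = 1.26643 m².
Resultant F = γ·h_c·A = 10.05525 × 1.41264 × 1.26643 = 17.9889 kN.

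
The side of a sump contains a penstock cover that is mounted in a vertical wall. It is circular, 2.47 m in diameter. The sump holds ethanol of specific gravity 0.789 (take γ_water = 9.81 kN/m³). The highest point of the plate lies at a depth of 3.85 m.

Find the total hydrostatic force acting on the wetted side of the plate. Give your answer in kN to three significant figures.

F ≈ 189 kN

γ = 0.789 × 9.81 = 7.74009 kN/m³.
The centroid is at the centre, 1.235 m below the top of the plate, so the centroid depth is h_c = 3.85 + 1.235 = 5.085 m.
A = π(1.235)² = 4.79164 m².
Resultant F = γ·h_c·A = 7.74009 × 5.085 × 4.79164 = 188.591 kN.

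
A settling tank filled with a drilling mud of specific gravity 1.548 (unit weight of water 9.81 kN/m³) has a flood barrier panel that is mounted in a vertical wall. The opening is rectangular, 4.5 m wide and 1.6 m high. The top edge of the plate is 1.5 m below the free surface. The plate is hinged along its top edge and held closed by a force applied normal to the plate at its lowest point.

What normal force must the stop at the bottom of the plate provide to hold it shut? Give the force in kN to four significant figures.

P ≈ 140.3 kN

γ = 1.548 × 9.81 = 15.18588 kN/m³.
The centroid lies 1.6/2 = 0.8 m below the top edge, so the centroid depth is h_c = 1.5 + 0.8 = 2.3 m.
A = 4.5 × 1.6 = 7.2 m².
Resultant F = γ·h_c·A = 15.18588 × 2.3 × 7.2 = 251.478 kN.
I_c = b·h³/12 = 4.5 × 1.6³/12 = 1.536 m⁴.
Centre of pressure: y_p = y_c + I_c/(y_c·A) = 2.3 + 1.536/(2.3 × 7.2) = 2.3 + 0.0927536 = 2.39275 m along the plane.
The resultant acts 0.8 + 0.0927536 = 0.892754 m (along the plate) below the hinge at the top edge, so the moment about the hinge is M = F × 0.892754 = 251.478 × 0.892754 = 224.508 kN·m.
A normal force at the bottom, 1.6 m from the hinge, must supply this moment: P = 224.508/1.6 = 140.317 kN.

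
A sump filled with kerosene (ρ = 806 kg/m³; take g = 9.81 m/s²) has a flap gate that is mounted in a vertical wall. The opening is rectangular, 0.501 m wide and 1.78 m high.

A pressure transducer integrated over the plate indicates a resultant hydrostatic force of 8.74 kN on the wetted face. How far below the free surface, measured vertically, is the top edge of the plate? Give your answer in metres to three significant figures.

γ = ρg = 806 × 9.81 / 1000 = 7.90686 kN/m³.
A = 0.501 × 1.78 = 0.89178 m².
From F = γ·h_c·A, the centroid depth is h_c = 8.74/(7.90686 × 0.89178) = 1.23951 m.
The centroid lies 1.78/2 = 0.89 m below the top edge, so the top edge sits at h_top = 1.23951 − 0.89 = 0.34951 m below the surface.

d_top ≈ 0.350 m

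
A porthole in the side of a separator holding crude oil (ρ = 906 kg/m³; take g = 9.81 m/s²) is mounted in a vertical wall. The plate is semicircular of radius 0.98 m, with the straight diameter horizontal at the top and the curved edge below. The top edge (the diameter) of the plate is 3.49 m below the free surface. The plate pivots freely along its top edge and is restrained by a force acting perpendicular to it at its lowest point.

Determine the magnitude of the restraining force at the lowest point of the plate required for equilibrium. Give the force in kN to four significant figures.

P ≈ 23.15 kN

γ = ρg = 906 × 9.81 / 1000 = 8.88786 kN/m³.
The centroid of a semicircle lies 4r/(3π) = 0.415925 m from the diameter, here below the top edge, so the centroid depth is h_c = 3.49 + 0.415925 = 3.90593 m.
A = πr²/2 = π × 0.98²/2 = 1.50859 m².
Resultant F = γ·h_c·A = 8.88786 × 3.90593 × 1.50859 = 52.3712 kN.
I_c = (π/8 − 8/(9π))·r⁴ = 0.109757 × 0.98⁴ = 0.101236 m⁴.
Centre of pressure: y_p = y_c + I_c/(y_c·A) = 3.90593 + 0.101236/(3.90593 × 1.50859) = 3.90593 + 0.0171806 = 3.92311 m along the plane.
The resultant acts 0.415925 + 0.0171806 = 0.433106 m (along the plate) below the hinge at the top edge, so the moment about the hinge is M = F × 0.433106 = 52.3712 × 0.433106 = 22.6823 kN·m.
A normal force at the bottom, 0.98 m from the hinge, must supply this moment: P = 22.6823/0.98 = 23.1452 kN.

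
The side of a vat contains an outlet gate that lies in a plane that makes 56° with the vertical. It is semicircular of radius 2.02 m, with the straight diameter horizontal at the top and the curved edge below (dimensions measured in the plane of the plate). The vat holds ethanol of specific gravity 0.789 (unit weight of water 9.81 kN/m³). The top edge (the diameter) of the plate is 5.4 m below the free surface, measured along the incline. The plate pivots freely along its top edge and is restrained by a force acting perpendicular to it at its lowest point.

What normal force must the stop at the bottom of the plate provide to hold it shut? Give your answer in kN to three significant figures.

P ≈ 77.6 kN

γ = 0.789 × 9.81 = 7.74009 kN/m³.
The plate makes 56° with the vertical, i.e. θ = 90° − 56° = 34° to the horizontal. Measuring y along the incline from the free-surface line, vertical depth h = y·sinθ with sinθ = 0.559193.
The centroid of a semicircle lies 4r/(3π) = 0.857315 m from the diameter, here below the top edge, so y_c = 5.4 + 0.857315 = 6.25732 m and h_c = 6.25732 × 0.559193 = 3.49905 m.
A = πr²/2 = π × 2.02²/2 = 6.40948 m².
Resultant F = γ·h_c·A = 7.74009 × 3.49905 × 6.40948 = 173.588 kN.
I_c = (π/8 − 8/(9π))·r⁴ = 0.109757 × 2.02⁴ = 1.82742 m⁴.
Centre of pressure: y_p = y_c + I_c/(y_c·A) = 6.25732 + 1.82742/(6.25732 × 6.40948) = 6.25732 + 0.0455646 = 6.30288 m along the plane.
The resultant acts 0.857315 + 0.0455646 = 0.90288 m (along the plate) below the hinge at the top edge, so the moment about the hinge is M = F × 0.90288 = 173.588 × 0.90288 = 156.729 kN·m.
A normal force at the bottom, 2.02 m from the hinge, must supply this moment: P = 156.729/2.02 = 77.5886 kN.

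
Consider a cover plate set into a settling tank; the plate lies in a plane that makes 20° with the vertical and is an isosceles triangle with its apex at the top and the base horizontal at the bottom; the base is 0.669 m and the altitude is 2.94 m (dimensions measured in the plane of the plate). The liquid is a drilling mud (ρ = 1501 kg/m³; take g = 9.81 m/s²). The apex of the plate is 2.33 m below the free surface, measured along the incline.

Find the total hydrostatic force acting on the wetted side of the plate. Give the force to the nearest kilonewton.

γ = ρg = 1501 × 9.81 / 1000 = 14.72481 kN/m³.
The plate makes 20° with the vertical, i.e. θ = 90° − 20° = 70° to the horizontal. Measuring y along the incline from the free-surface line, vertical depth h = y·sinθ with sinθ = 0.939693.
With the apex up, the centroid sits 2h/3 = 2 × 2.94/3 = 1.96 m below the apex, so y_c = 2.33 + 1.96 = 4.29 m and h_c = 4.29 × 0.939693 = 4.03128 m.
A = ½ × 0.669 × 2.94 = 0.98343 m².
Resultant F = γ·h_c·A = 14.72481 × 4.03128 × 0.98343 = 58.3762 kN.

F ≈ 58 kN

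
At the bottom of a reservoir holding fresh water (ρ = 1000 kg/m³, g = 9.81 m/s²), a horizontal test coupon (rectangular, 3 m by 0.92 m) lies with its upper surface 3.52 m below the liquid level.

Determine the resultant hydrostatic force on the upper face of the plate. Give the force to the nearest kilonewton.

F ≈ 95 kN

γ = ρg = 1000 × 9.81 = 9810 N/m³ = 9.81 kN/m³.
The plate is horizontal, so pressure is uniform at p = γ·h = 9.81 × 3.52 = 34.5312 kN/m².
A = 3 × 0.92 = 2.76 m².
F = p·A = 34.5312 × 2.76 = 95.3061 kN.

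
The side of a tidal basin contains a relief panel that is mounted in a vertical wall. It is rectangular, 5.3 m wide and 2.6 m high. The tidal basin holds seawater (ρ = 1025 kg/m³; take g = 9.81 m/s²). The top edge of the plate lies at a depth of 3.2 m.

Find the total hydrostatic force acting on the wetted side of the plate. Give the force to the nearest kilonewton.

γ = ρg = 1025 × 9.81 / 1000 = 10.05525 kN/m³.
The centroid lies 2.6/2 = 1.3 m below the top edge, so the centroid depth is h_c = 3.2 + 1.3 = 4.5 m.
A = 5.3 × 2.6 = 13.78 m².
Resultant F = γ·h_c·A = 10.05525 × 4.5 × 13.78 = 623.526 kN.

F ≈ 624 kN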